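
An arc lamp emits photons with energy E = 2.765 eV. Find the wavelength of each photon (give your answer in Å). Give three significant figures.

4480 Å

Take h = 6.62607015e-34 J·s, c = 2.99792458e8 m/s, 1 eV = 1.602176634e-19 J.
Convert to SI: E = 2.765 eV = 4.4300e-19 J.
Since λ = hc/E for a photon, λ = 4.484e-7 m.
Converting to Å: λ = 4484 Å ≈ 4480 Å.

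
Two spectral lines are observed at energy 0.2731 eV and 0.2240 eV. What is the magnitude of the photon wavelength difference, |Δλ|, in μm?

0.995 μm

Using λ = hc/E: λ₁ = 4.5399 × 10^-6 m, λ₂ = 5.5350 × 10^-6 m.
|Δλ| = |4.5399 × 10^-6 − 5.5350 × 10^-6| = 9.95 × 10^-7 m = 0.995 μm.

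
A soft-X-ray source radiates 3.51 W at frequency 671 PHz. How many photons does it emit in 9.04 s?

Total energy: E_total = P·t = 3.51 × 9.04 = 31.73 J.
Per-photon energy: E = 4.446·10^-16 J.
N = E_total / E_photon = 7.14·10^16.

7.14·10^16 photons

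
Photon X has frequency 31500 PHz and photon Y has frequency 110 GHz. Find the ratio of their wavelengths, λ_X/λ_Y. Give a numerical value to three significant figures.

λ_X = 9.517e-12 m (from frequency = 31500 PHz, via λ = c/f).
λ_Y = 0.002725 m (from frequency = 110 GHz, via λ = c/f).
Ratio = 9.517e-12 / 0.002725 = 3.49e-9.

3.49e-9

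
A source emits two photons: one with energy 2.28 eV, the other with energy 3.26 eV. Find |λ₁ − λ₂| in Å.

Using λ = hc/E: λ₁ = 5.438·10^-7 m, λ₂ = 3.803·10^-7 m.
|Δλ| = |5.438·10^-7 − 3.803·10^-7| = 1.63·10^-7 m = 1630 Å.

1630 Å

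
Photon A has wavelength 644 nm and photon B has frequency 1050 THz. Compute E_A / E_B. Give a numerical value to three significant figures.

0.443

E_A = 3.085e-19 J (from wavelength = 644 nm, via E = hc/λ).
E_B = 6.957e-19 J (from frequency = 1050 THz, via E = hf).
Ratio = 3.085e-19 / 6.957e-19 = 0.443.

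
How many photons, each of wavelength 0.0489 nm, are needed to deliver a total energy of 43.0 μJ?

1.06e10 photons

Per-photon energy: E = 4.062e-15 J (from wavelength = 0.0489 nm).
N = E_total / E_photon = 4.30e-5 J / 4.062e-15 J = 1.06e10.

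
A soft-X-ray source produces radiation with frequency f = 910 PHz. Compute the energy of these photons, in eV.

Convert to SI: f = 910 PHz = 9.10e17 Hz.
Since E = hf for a photon, E = 6.030e-16 J.
Converting to eV: E = 3763 eV ≈ 3760 eV.

3760 eV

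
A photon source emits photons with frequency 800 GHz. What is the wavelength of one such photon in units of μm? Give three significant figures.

In SI units: f = 800 GHz = 8.0·10^11 Hz.
Since λ = c/f for a photon, λ = 3.747·10^-4 m.
Converting to μm: λ = 374.7 μm ≈ 375 μm.

375 μm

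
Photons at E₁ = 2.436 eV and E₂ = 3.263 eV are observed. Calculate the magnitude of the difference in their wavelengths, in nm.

Using λ = hc/E: λ₁ = 5.0897e-7 m, λ₂ = 3.7997e-7 m.
|Δλ| = |5.0897e-7 − 3.7997e-7| = 1.29e-7 m = 129 nm.

129 nm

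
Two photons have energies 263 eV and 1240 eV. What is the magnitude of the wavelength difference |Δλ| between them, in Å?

37.1 Å

Using λ = hc/E: λ₁ = 4.714e-9 m, λ₂ = 9.999e-10 m.
|Δλ| = |4.714e-9 − 9.999e-10| = 3.71e-9 m = 37.1 Å.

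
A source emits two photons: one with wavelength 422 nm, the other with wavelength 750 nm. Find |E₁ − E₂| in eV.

Using E = hc/λ: E₁ = 4.707e-19 J, E₂ = 2.649e-19 J.
|ΔE| = |4.707e-19 − 2.649e-19| = 2.06e-19 J = 1.28 eV.

1.28 eV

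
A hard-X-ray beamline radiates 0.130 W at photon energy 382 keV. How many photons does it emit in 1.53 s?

3.25·10^12 photons

Total energy: E_total = P·t = 0.130 × 1.53 = 0.1989 J.
Per-photon energy: E = 6.120·10^-14 J.
N = E_total / E_photon = 3.25·10^12.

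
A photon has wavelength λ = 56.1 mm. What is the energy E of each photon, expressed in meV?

Take h = 6.62607015e-34 J·s, c = 2.99792458e8 m/s, 1 eV = 1.602176634e-19 J.
Convert to SI: λ = 56.1 mm = 0.0561 m.
Since E = hc/λ for a photon, E = 3.541e-24 J.
Converting to meV: E = 0.02210 meV ≈ 0.0221 meV.

0.0221 meV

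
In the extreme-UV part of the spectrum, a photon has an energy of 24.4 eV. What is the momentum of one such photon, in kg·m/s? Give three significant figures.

First convert: E = 24.4 eV = 3.9093 × 10^-18 J.
Since p = E/c for a photon, p = 1.304 × 10^-26 kg·m/s.
So p ≈ 1.30 × 10^-26 kg·m/s.

1.30 × 10^-26 kg·m/s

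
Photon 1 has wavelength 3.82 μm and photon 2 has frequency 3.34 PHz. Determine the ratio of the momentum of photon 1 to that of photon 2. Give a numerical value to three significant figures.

0.0235

p_1 = 1.735e-28 kg·m/s (from wavelength = 3.82 μm, via p = h/λ).
p_2 = 7.382e-27 kg·m/s (from frequency = 3.34 PHz, via p = hf/c).
Ratio = 1.735e-28 / 7.382e-27 = 0.0235.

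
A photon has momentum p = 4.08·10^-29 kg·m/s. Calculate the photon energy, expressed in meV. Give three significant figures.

76.3 meV

Take c = 2.99792458·10^8 m/s, 1 eV = 1.602176634·10^-19 J.
Apply E = pc: E = 1.223·10^-20 J.
Converting to meV: E = 76.34 meV ≈ 76.3 meV.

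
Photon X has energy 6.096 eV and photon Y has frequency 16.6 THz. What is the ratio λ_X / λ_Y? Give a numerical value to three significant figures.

λ_X = 2.034·10^-7 m (from energy = 6.096 eV, via λ = hc/E).
λ_Y = 1.806·10^-5 m (from frequency = 16.6 THz, via λ = c/f).
Ratio = 2.034·10^-7 / 1.806·10^-5 = 0.0113.

0.0113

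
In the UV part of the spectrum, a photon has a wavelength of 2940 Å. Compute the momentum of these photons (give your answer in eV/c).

Convert to SI: λ = 2940 Å = 2.94 × 10^-7 m.
Apply p = h/λ: p = 2.254 × 10^-27 kg·m/s.
Converting to eV/c: p = 4.217 eV/c ≈ 4.22 eV/c.

4.22 eV/c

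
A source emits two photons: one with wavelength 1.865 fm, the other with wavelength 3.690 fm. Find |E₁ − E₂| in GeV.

0.329 GeV

Using E = hc/λ: E₁ = 1.0651 × 10^-10 J, E₂ = 5.3833 × 10^-11 J.
|ΔE| = |1.0651 × 10^-10 − 5.3833 × 10^-11| = 5.27 × 10^-11 J = 0.329 GeV.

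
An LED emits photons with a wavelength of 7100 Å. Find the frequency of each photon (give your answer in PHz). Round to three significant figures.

(c = 2.99792458e8 m/s.)
In SI units: λ = 7100 Å = 7.100e-7 m.
Apply f = c/λ: f = 4.222e14 Hz.
Converting to PHz: f = 0.4222 PHz ≈ 0.422 PHz.

0.422 PHz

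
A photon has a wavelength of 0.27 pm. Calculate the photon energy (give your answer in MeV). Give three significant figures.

4.59 MeV

(h = 6.62607015e-34 J·s, c = 2.99792458e8 m/s, 1 eV = 1.602176634e-19 J.)
Convert to SI: λ = 0.27 pm = 2.7e-13 m.
For a photon E = hc/λ, so E = 7.357e-13 J.
Converting to MeV: E = 4.592 MeV ≈ 4.59 MeV.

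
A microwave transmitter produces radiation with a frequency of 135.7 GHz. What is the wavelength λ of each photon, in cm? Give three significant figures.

0.221 cm

(c = 2.99792458 × 10^8 m/s.)
Convert to SI: f = 135.7 GHz = 1.357 × 10^11 Hz.
Apply λ = c/f: λ = 0.002209 m.
Converting to cm: λ = 0.2209 cm ≈ 0.221 cm.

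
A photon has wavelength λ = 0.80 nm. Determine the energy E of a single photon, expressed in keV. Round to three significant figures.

Use h = 6.62607015e-34 J·s, c = 2.99792458e8 m/s, 1 eV = 1.602176634e-19 J.
In SI units: λ = 0.80 nm = 8.0e-10 m.
The photon relation is E = hc/λ, giving E = 2.483e-16 J.
Converting to keV: E = 1.550 keV ≈ 1.55 keV.

1.55 keV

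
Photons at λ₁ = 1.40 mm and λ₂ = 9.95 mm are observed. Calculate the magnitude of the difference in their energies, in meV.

0.761 meV

Using E = hc/λ: E₁ = 1.419 × 10^-22 J, E₂ = 1.996 × 10^-23 J.
|ΔE| = |1.419 × 10^-22 − 1.996 × 10^-23| = 1.22 × 10^-22 J = 0.761 meV.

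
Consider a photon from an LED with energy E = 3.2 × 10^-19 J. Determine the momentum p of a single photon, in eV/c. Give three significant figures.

2.00 eV/c

Since p = E/c for a photon, p = 1.067 × 10^-27 kg·m/s.
Converting to eV/c: p = 1.997 eV/c ≈ 2.00 eV/c.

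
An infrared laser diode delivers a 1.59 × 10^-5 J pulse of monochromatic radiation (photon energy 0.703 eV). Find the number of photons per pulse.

Per-photon energy: E = 1.126 × 10^-19 J (from energy = 0.703 eV).
N = E_total / E_photon = 1.59 × 10^-5 J / 1.126 × 10^-19 J = 1.41 × 10^14.

1.41 × 10^14 photons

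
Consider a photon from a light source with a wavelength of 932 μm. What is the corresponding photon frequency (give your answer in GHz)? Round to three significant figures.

322 GHz

Convert to SI: λ = 932 μm = 9.32e-4 m.
For a photon f = c/λ, so f = 3.217e11 Hz.
Converting to GHz: f = 321.7 GHz ≈ 322 GHz.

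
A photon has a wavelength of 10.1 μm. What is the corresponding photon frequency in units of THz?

(c = 2.99792458e8 m/s.)
Convert to SI: λ = 10.1 μm = 1.01e-5 m.
The photon relation is f = c/λ, giving f = 2.968e13 Hz.
Converting to THz: f = 29.68 THz ≈ 29.7 THz.

29.7 THz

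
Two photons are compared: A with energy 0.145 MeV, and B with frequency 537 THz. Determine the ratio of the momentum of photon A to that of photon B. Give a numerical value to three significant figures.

6.53 × 10^4

p_A = 7.749 × 10^-23 kg·m/s (from energy = 0.145 MeV, via p = E/c).
p_B = 1.187 × 10^-27 kg·m/s (from frequency = 537 THz, via p = hf/c).
Ratio = 7.749 × 10^-23 / 1.187 × 10^-27 = 6.53 × 10^4.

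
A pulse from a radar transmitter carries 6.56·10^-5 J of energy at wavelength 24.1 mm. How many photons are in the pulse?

Per-photon energy: E = 8.243·10^-24 J (from wavelength = 24.1 mm).
N = E_total / E_photon = 6.56·10^-5 J / 8.243·10^-24 J = 7.96·10^18.

7.96·10^18 photons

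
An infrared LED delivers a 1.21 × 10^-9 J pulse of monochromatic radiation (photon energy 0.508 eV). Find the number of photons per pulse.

1.49 × 10^10 photons

Per-photon energy: E = 8.139 × 10^-20 J (from energy = 0.508 eV).
N = E_total / E_photon = 1.21 × 10^-9 J / 8.139 × 10^-20 J = 1.49 × 10^10.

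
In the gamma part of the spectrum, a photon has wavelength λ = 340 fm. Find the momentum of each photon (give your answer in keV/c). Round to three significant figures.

3650 keV/c

Take h = 6.62607015 × 10^-34 J·s, c = 2.99792458 × 10^8 m/s, 1 eV = 1.602176634 × 10^-19 J.
Convert to SI: λ = 340 fm = 3.4 × 10^-13 m.
The photon relation is p = h/λ, giving p = 1.949 × 10^-21 kg·m/s.
Converting to keV/c: p = 3647 keV/c ≈ 3650 keV/c.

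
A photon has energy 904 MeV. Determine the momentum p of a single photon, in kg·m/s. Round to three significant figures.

4.83e-19 kg·m/s

Use c = 2.99792458e8 m/s, 1 eV = 1.602176634e-19 J.
In SI units: E = 904 MeV = 1.4484e-10 J.
The photon relation is p = E/c, giving p = 4.831e-19 kg·m/s.
So p ≈ 4.83e-19 kg·m/s.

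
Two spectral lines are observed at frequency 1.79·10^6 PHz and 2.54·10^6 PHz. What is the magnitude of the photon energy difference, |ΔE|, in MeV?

Using E = hf: E₁ = 1.186·10^-12 J, E₂ = 1.683·10^-12 J.
|ΔE| = |1.186·10^-12 − 1.683·10^-12| = 4.97·10^-13 J = 3.10 MeV.

3.10 MeV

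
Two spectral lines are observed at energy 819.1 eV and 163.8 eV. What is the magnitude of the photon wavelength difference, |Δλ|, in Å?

60.6 Å

Using λ = hc/E: λ₁ = 1.5137 × 10^-9 m, λ₂ = 7.5692 × 10^-9 m.
|Δλ| = |1.5137 × 10^-9 − 7.5692 × 10^-9| = 6.06 × 10^-9 m = 60.6 Å.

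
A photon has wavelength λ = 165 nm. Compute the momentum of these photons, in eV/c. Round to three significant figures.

First convert: λ = 165 nm = 1.65 × 10^-7 m.
For a photon p = h/λ, so p = 4.016 × 10^-27 kg·m/s.
Converting to eV/c: p = 7.514 eV/c ≈ 7.51 eV/c.

7.51 eV/c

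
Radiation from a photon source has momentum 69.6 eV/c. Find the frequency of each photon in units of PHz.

Convert to SI: p = 69.6 eV/c = 3.7196 × 10^-26 kg·m/s.
For a photon f = pc/h, so f = 1.683 × 10^16 Hz.
Converting to PHz: f = 16.83 PHz ≈ 16.8 PHz.

16.8 PHz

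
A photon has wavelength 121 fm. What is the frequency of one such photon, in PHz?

2.48·10^6 PHz

Convert to SI: λ = 121 fm = 1.21·10^-13 m.
Apply f = c/λ: f = 2.478·10^21 Hz.
Converting to PHz: f = 2.478·10^6 PHz ≈ 2.48·10^6 PHz.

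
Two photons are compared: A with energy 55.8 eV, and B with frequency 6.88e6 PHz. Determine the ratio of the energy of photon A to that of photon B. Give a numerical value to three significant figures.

1.96e-6

E_A = 8.940e-18 J (from energy = 55.8 eV, via E given directly).
E_B = 4.559e-12 J (from frequency = 6.88e6 PHz, via E = hf).
Ratio = 8.940e-18 / 4.559e-12 = 1.96e-6.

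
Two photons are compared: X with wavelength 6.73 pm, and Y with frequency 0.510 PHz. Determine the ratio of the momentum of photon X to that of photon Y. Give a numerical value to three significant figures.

8.73e4

p_X = 9.846e-23 kg·m/s (from wavelength = 6.73 pm, via p = h/λ).
p_Y = 1.127e-27 kg·m/s (from frequency = 0.510 PHz, via p = hf/c).
Ratio = 9.846e-23 / 1.127e-27 = 8.73e4.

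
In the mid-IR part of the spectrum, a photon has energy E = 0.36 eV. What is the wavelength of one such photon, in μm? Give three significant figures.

First convert: E = 0.36 eV = 5.7678 × 10^-20 J.
The photon relation is λ = hc/E, giving λ = 3.444 × 10^-6 m.
Converting to μm: λ = 3.444 μm ≈ 3.44 μm.

3.44 μm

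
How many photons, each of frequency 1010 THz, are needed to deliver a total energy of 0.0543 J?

Per-photon energy: E = 6.692 × 10^-19 J (from frequency = 1010 THz).
N = E_total / E_photon = 0.0543 J / 6.692 × 10^-19 J = 8.11 × 10^16.

8.11 × 10^16 photons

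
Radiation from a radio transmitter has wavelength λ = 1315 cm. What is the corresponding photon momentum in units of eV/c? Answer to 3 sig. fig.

9.43e-8 eV/c

In SI units: λ = 1315 cm = 13.15 m.
Apply p = h/λ: p = 5.039e-35 kg·m/s.
Converting to eV/c: p = 9.428e-8 eV/c ≈ 9.43e-8 eV/c.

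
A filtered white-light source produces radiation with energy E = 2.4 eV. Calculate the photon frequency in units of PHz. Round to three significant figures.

0.580 PHz

Convert to SI: E = 2.4 eV = 3.8452 × 10^-19 J.
Since f = E/h for a photon, f = 5.803 × 10^14 Hz.
Converting to PHz: f = 0.5803 PHz ≈ 0.580 PHz.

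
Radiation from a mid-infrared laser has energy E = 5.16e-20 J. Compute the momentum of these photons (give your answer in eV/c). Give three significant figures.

Take c = 2.99792458e8 m/s, 1 eV = 1.602176634e-19 J.
The photon relation is p = E/c, giving p = 1.721e-28 kg·m/s.
Converting to eV/c: p = 0.3221 eV/c ≈ 0.322 eV/c.

0.322 eV/c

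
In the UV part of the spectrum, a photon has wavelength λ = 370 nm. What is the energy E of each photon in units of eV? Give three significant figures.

Use h = 6.62607015 × 10^-34 J·s, c = 2.99792458 × 10^8 m/s, 1 eV = 1.602176634 × 10^-19 J.
First convert: λ = 370 nm = 3.7 × 10^-7 m.
The photon relation is E = hc/λ, giving E = 5.369 × 10^-19 J.
Converting to eV: E = 3.351 eV ≈ 3.35 eV.

3.35 eV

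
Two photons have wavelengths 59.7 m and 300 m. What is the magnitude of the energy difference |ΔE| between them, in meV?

1.66 × 10^-5 meV

Using E = hc/λ: E₁ = 3.327 × 10^-27 J, E₂ = 6.621 × 10^-28 J.
|ΔE| = |3.327 × 10^-27 − 6.621 × 10^-28| = 2.67 × 10^-27 J = 1.66 × 10^-5 meV.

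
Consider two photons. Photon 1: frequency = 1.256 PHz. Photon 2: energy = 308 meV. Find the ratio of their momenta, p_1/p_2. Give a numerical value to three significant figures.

16.9

p_1 = 2.776 × 10^-27 kg·m/s (from frequency = 1.256 PHz, via p = hf/c).
p_2 = 1.646 × 10^-28 kg·m/s (from energy = 308 meV, via p = E/c).
Ratio = 2.776 × 10^-27 / 1.646 × 10^-28 = 16.9.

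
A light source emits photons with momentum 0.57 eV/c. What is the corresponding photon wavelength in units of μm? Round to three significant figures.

Take h = 6.62607015e-34 J·s, c = 2.99792458e8 m/s, 1 eV = 1.602176634e-19 J.
Convert to SI: p = 0.57 eV/c = 3.0462e-28 kg·m/s.
Since λ = h/p for a photon, λ = 2.175e-6 m.
Converting to μm: λ = 2.175 μm ≈ 2.18 μm.

2.18 μm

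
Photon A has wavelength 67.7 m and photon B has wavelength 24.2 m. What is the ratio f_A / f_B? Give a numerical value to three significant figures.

f_A = 4.428·10^6 Hz (from wavelength = 67.7 m, via f = c/λ).
f_B = 1.239·10^7 Hz (from wavelength = 24.2 m, via f = c/λ).
Ratio = 4.428·10^6 / 1.239·10^7 = 0.357.

0.357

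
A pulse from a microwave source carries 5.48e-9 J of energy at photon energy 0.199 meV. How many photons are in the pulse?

Per-photon energy: E = 3.188e-23 J (from energy = 0.199 meV).
N = E_total / E_photon = 5.48e-9 J / 3.188e-23 J = 1.72e14.

1.72e14 photons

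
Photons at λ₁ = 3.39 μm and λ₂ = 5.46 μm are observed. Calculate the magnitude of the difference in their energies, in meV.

139 meV

Using E = hc/λ: E₁ = 5.860 × 10^-20 J, E₂ = 3.638 × 10^-20 J.
|ΔE| = |5.860 × 10^-20 − 3.638 × 10^-20| = 2.22 × 10^-20 J = 139 meV.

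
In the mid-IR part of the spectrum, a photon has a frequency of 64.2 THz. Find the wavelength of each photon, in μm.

4.67 μm

Use c = 2.99792458e8 m/s.
In SI units: f = 64.2 THz = 6.42e13 Hz.
Apply λ = c/f: λ = 4.670e-6 m.
Converting to μm: λ = 4.670 μm ≈ 4.67 μm.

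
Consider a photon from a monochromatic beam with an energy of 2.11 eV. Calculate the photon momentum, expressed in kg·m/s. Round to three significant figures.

Use c = 2.99792458 × 10^8 m/s, 1 eV = 1.602176634 × 10^-19 J.
In SI units: E = 2.11 eV = 3.3806 × 10^-19 J.
For a photon p = E/c, so p = 1.128 × 10^-27 kg·m/s.
So p ≈ 1.13 × 10^-27 kg·m/s.

1.13 × 10^-27 kg·m/s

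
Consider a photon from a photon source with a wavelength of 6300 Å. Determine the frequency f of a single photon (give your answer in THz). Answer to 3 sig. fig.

In SI units: λ = 6300 Å = 6.3e-7 m.
The photon relation is f = c/λ, giving f = 4.759e14 Hz.
Converting to THz: f = 475.9 THz ≈ 476 THz.

476 THz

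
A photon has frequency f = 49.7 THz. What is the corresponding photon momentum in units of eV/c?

Use h = 6.62607015e-34 J·s, c = 2.99792458e8 m/s, 1 eV = 1.602176634e-19 J.
Convert to SI: f = 49.7 THz = 4.97e13 Hz.
The photon relation is p = hf/c, giving p = 1.098e-28 kg·m/s.
Converting to eV/c: p = 0.2055 eV/c ≈ 0.206 eV/c.

0.206 eV/c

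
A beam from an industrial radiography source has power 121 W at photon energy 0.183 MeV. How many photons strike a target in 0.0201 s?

8.30 × 10^13 photons

Total energy: E_total = P·t = 121 × 0.0201 = 2.432 J.
Per-photon energy: E = 2.932 × 10^-14 J.
N = E_total / E_photon = 8.30 × 10^13.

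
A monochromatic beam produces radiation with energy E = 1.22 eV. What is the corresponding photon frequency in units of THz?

295 THz

Take h = 6.62607015 × 10^-34 J·s, 1 eV = 1.602176634 × 10^-19 J.
Convert to SI: E = 1.22 eV = 1.9547 × 10^-19 J.
The photon relation is f = E/h, giving f = 2.950 × 10^14 Hz.
Converting to THz: f = 295.0 THz ≈ 295 THz.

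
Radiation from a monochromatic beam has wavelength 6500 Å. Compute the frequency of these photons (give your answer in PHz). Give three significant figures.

First convert: λ = 6500 Å = 6.5·10^-7 m.
The photon relation is f = c/λ, giving f = 4.612·10^14 Hz.
Converting to PHz: f = 0.4612 PHz ≈ 0.461 PHz.

0.461 PHz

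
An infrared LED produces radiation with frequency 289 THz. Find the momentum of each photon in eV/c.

1.20 eV/c

Use h = 6.62607015e-34 J·s, c = 2.99792458e8 m/s, 1 eV = 1.602176634e-19 J.
Convert to SI: f = 289 THz = 2.89e14 Hz.
For a photon p = hf/c, so p = 6.388e-28 kg·m/s.
Converting to eV/c: p = 1.195 eV/c ≈ 1.20 eV/c.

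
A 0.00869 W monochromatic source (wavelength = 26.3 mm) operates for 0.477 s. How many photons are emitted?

5.49 × 10^20 photons

Total energy: E_total = P·t = 0.00869 × 0.477 = 0.004145 J.
Per-photon energy: E = 7.553 × 10^-24 J.
N = E_total / E_photon = 5.49 × 10^20.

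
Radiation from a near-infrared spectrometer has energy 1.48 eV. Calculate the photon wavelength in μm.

Use h = 6.62607015 × 10^-34 J·s, c = 2.99792458 × 10^8 m/s, 1 eV = 1.602176634 × 10^-19 J.
Convert to SI: E = 1.48 eV = 2.3712 × 10^-19 J.
Apply λ = hc/E: λ = 8.377 × 10^-7 m.
Converting to μm: λ = 0.8377 μm ≈ 0.838 μm.

0.838 μm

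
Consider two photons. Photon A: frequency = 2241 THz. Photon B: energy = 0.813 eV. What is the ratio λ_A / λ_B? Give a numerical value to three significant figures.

0.0877

λ_A = 1.338e-7 m (from frequency = 2241 THz, via λ = c/f).
λ_B = 1.525e-6 m (from energy = 0.813 eV, via λ = hc/E).
Ratio = 1.338e-7 / 1.525e-6 = 0.0877.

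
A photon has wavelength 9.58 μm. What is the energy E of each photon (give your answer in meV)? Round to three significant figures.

129 meV

Use h = 6.62607015·10^-34 J·s, c = 2.99792458·10^8 m/s, 1 eV = 1.602176634·10^-19 J.
In SI units: λ = 9.58 μm = 9.58·10^-6 m.
For a photon E = hc/λ, so E = 2.074·10^-20 J.
Converting to meV: E = 129.4 meV ≈ 129 meV.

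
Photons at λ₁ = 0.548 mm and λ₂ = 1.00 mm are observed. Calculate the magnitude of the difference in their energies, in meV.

1.02 meV

Using E = hc/λ: E₁ = 3.625e-22 J, E₂ = 1.986e-22 J.
|ΔE| = |3.625e-22 − 1.986e-22| = 1.64e-22 J = 1.02 meV.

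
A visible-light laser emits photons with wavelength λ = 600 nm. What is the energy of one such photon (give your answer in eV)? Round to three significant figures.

Convert to SI: λ = 600 nm = 6.0e-7 m.
For a photon E = hc/λ, so E = 3.311e-19 J.
Converting to eV: E = 2.066 eV ≈ 2.07 eV.

2.07 eV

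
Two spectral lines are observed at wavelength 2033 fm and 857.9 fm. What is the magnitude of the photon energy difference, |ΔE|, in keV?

Using E = hc/λ: E₁ = 9.7710e-14 J, E₂ = 2.3155e-13 J.
|ΔE| = |9.7710e-14 − 2.3155e-13| = 1.34e-13 J = 835 keV.

835 keV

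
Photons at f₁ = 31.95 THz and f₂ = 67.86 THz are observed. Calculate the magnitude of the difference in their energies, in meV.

149 meV

Using E = hf: E₁ = 2.1170e-20 J, E₂ = 4.4965e-20 J.
|ΔE| = |2.1170e-20 − 4.4965e-20| = 2.38e-20 J = 149 meV.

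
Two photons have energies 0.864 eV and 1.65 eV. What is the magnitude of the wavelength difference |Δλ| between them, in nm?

684 nm

Using λ = hc/E: λ₁ = 1.435e-6 m, λ₂ = 7.514e-7 m.
|Δλ| = |1.435e-6 − 7.514e-7| = 6.84e-7 m = 684 nm.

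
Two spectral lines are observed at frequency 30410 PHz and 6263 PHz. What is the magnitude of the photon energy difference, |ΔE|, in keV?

99.9 keV

Using E = hf: E₁ = 2.0150 × 10^-14 J, E₂ = 4.1499 × 10^-15 J.
|ΔE| = |2.0150 × 10^-14 − 4.1499 × 10^-15| = 1.60 × 10^-14 J = 99.9 keV.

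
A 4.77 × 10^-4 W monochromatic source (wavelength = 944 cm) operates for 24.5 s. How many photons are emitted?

Total energy: E_total = P·t = 4.77 × 10^-4 × 24.5 = 0.01169 J.
Per-photon energy: E = 2.104 × 10^-26 J.
N = E_total / E_photon = 5.55 × 10^23.

5.55 × 10^23 photons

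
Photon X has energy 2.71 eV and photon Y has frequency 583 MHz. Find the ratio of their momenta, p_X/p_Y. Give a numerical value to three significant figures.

p_X = 1.448e-27 kg·m/s (from energy = 2.71 eV, via p = E/c).
p_Y = 1.289e-33 kg·m/s (from frequency = 583 MHz, via p = hf/c).
Ratio = 1.448e-27 / 1.289e-33 = 1.12e6.

1.12e6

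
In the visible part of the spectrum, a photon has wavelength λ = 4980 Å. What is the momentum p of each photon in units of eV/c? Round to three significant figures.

(h = 6.62607015·10^-34 J·s, c = 2.99792458·10^8 m/s, 1 eV = 1.602176634·10^-19 J.)
First convert: λ = 4980 Å = 4.98·10^-7 m.
Apply p = h/λ: p = 1.331·10^-27 kg·m/s.
Converting to eV/c: p = 2.490 eV/c ≈ 2.49 eV/c.

2.49 eV/c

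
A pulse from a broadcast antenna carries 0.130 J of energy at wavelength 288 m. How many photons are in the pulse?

Per-photon energy: E = 6.897 × 10^-28 J (from wavelength = 288 m).
N = E_total / E_photon = 0.130 J / 6.897 × 10^-28 J = 1.88 × 10^26.

1.88 × 10^26 photons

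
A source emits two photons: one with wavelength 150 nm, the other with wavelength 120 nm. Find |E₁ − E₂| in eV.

2.07 eV

Using E = hc/λ: E₁ = 1.324e-18 J, E₂ = 1.655e-18 J.
|ΔE| = |1.324e-18 − 1.655e-18| = 3.31e-19 J = 2.07 eV.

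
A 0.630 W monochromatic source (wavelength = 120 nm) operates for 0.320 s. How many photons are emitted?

Total energy: E_total = P·t = 0.630 × 0.320 = 0.2016 J.
Per-photon energy: E = 1.655·10^-18 J.
N = E_total / E_photon = 1.22·10^17.

1.22·10^17 photons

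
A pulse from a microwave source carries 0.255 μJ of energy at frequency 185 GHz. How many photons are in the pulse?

Per-photon energy: E = 1.226·10^-22 J (from frequency = 185 GHz).
N = E_total / E_photon = 2.55·10^-7 J / 1.226·10^-22 J = 2.08·10^15.

2.08·10^15 photons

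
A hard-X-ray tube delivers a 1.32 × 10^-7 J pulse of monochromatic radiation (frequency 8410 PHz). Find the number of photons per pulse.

2.37 × 10^7 photons

Per-photon energy: E = 5.573 × 10^-15 J (from frequency = 8410 PHz).
N = E_total / E_photon = 1.32 × 10^-7 J / 5.573 × 10^-15 J = 2.37 × 10^7.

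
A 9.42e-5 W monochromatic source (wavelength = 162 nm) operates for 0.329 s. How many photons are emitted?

Total energy: E_total = P·t = 9.42e-5 × 0.329 = 3.099e-5 J.
Per-photon energy: E = 1.226e-18 J.
N = E_total / E_photon = 2.53e13.

2.53e13 photons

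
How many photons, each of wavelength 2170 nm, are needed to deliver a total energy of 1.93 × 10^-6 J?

Per-photon energy: E = 9.154 × 10^-20 J (from wavelength = 2170 nm).
N = E_total / E_photon = 1.93 × 10^-6 J / 9.154 × 10^-20 J = 2.11 × 10^13.

2.11 × 10^13 photons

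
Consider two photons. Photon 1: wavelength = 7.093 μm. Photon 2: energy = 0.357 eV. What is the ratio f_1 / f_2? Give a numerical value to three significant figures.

0.490

f_1 = 4.227e13 Hz (from wavelength = 7.093 μm, via f = c/λ).
f_2 = 8.632e13 Hz (from energy = 0.357 eV, via f = E/h).
Ratio = 4.227e13 / 8.632e13 = 0.490.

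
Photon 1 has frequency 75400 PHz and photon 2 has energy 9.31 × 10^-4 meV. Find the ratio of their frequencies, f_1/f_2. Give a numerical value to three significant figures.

3.35 × 10^11

f_1 = 7.540 × 10^19 Hz (from frequency = 75400 PHz, via f given directly).
f_2 = 2.251 × 10^8 Hz (from energy = 9.31 × 10^-4 meV, via f = E/h).
Ratio = 7.540 × 10^19 / 2.251 × 10^8 = 3.35 × 10^11.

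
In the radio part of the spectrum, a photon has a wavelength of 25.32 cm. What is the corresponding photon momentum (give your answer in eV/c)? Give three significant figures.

First convert: λ = 25.32 cm = 0.2532 m.
For a photon p = h/λ, so p = 2.617e-33 kg·m/s.
Converting to eV/c: p = 4.897e-6 eV/c ≈ 4.90e-6 eV/c.

4.90e-6 eV/c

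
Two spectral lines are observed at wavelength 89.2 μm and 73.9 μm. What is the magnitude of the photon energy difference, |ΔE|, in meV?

2.88 meV

Using E = hc/λ: E₁ = 2.227·10^-21 J, E₂ = 2.688·10^-21 J.
|ΔE| = |2.227·10^-21 − 2.688·10^-21| = 4.61·10^-22 J = 2.88 meV.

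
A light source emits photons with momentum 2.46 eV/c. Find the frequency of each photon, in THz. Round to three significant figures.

595 THz

(h = 6.62607015 × 10^-34 J·s, c = 2.99792458 × 10^8 m/s, 1 eV = 1.602176634 × 10^-19 J.)
First convert: p = 2.46 eV/c = 1.3147 × 10^-27 kg·m/s.
Since f = pc/h for a photon, f = 5.948 × 10^14 Hz.
Converting to THz: f = 594.8 THz ≈ 595 THz.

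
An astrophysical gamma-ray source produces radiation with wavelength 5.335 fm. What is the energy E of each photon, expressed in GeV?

In SI units: λ = 5.335 fm = 5.335 × 10^-15 m.
The photon relation is E = hc/λ, giving E = 3.723 × 10^-11 J.
Converting to GeV: E = 0.2324 GeV ≈ 0.232 GeV.

0.232 GeV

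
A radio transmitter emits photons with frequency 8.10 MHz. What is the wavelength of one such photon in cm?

In SI units: f = 8.10 MHz = 8.10 × 10^6 Hz.
Since λ = c/f for a photon, λ = 37.01 m.
Converting to cm: λ = 3701 cm ≈ 3700 cm.

3700 cm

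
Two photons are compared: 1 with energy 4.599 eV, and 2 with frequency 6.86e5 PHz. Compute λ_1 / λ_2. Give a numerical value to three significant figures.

6.17e5

λ_1 = 2.696e-7 m (from energy = 4.599 eV, via λ = hc/E).
λ_2 = 4.370e-13 m (from frequency = 6.86e5 PHz, via λ = c/f).
Ratio = 2.696e-7 / 4.370e-13 = 6.17e5.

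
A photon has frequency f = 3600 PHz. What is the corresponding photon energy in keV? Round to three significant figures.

14.9 keV

(h = 6.62607015 × 10^-34 J·s, 1 eV = 1.602176634 × 10^-19 J.)
First convert: f = 3600 PHz = 3.6 × 10^18 Hz.
Since E = hf for a photon, E = 2.385 × 10^-15 J.
Converting to keV: E = 14.89 keV ≈ 14.9 keV.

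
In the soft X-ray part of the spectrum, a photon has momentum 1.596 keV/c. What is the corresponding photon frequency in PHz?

In SI units: p = 1.596 keV/c = 8.5295e-25 kg·m/s.
Since f = pc/h for a photon, f = 3.859e17 Hz.
Converting to PHz: f = 385.9 PHz ≈ 386 PHz.

386 PHz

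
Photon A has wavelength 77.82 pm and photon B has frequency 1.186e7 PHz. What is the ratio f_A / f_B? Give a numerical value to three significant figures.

3.25e-4

f_A = 3.852e18 Hz (from wavelength = 77.82 pm, via f = c/λ).
f_B = 1.186e22 Hz (from frequency = 1.186e7 PHz, via f given directly).
Ratio = 3.852e18 / 1.186e22 = 3.25e-4.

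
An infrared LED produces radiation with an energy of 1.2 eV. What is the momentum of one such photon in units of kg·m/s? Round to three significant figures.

6.41e-28 kg·m/s

Use c = 2.99792458e8 m/s, 1 eV = 1.602176634e-19 J.
In SI units: E = 1.2 eV = 1.9226e-19 J.
The photon relation is p = E/c, giving p = 6.413e-28 kg·m/s.
So p ≈ 6.41e-28 kg·m/s.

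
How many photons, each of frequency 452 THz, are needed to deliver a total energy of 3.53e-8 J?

Per-photon energy: E = 2.995e-19 J (from frequency = 452 THz).
N = E_total / E_photon = 3.53e-8 J / 2.995e-19 J = 1.18e11.

1.18e11 photons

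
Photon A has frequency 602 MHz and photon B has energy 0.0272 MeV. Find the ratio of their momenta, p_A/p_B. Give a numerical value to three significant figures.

p_A = 1.331 × 10^-33 kg·m/s (from frequency = 602 MHz, via p = hf/c).
p_B = 1.454 × 10^-23 kg·m/s (from energy = 0.0272 MeV, via p = E/c).
Ratio = 1.331 × 10^-33 / 1.454 × 10^-23 = 9.15 × 10^-11.

9.15 × 10^-11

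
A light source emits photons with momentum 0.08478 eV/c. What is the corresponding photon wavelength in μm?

First convert: p = 0.08478 eV/c = 4.5309e-29 kg·m/s.
Since λ = h/p for a photon, λ = 1.462e-5 m.
Converting to μm: λ = 14.62 μm ≈ 14.6 μm.

14.6 μm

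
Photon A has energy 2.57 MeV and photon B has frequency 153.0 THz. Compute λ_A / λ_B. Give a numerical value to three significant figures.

λ_A = 4.824e-13 m (from energy = 2.57 MeV, via λ = hc/E).
λ_B = 1.959e-6 m (from frequency = 153.0 THz, via λ = c/f).
Ratio = 4.824e-13 / 1.959e-6 = 2.46e-7.

2.46e-7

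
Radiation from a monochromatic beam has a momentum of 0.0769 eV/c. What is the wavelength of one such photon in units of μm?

16.1 μm

Take h = 6.62607015·10^-34 J·s, c = 2.99792458·10^8 m/s, 1 eV = 1.602176634·10^-19 J.
First convert: p = 0.0769 eV/c = 4.1098·10^-29 kg·m/s.
Apply λ = h/p: λ = 1.612·10^-5 m.
Converting to μm: λ = 16.12 μm ≈ 16.1 μm.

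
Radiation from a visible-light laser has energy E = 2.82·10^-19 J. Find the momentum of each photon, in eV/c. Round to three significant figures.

Since p = E/c for a photon, p = 9.407·10^-28 kg·m/s.
Converting to eV/c: p = 1.760 eV/c ≈ 1.76 eV/c.

1.76 eV/c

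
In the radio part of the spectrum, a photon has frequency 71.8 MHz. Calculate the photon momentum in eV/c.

(h = 6.62607015e-34 J·s, c = 2.99792458e8 m/s, 1 eV = 1.602176634e-19 J.)
First convert: f = 71.8 MHz = 7.18e7 Hz.
Apply p = hf/c: p = 1.587e-34 kg·m/s.
Converting to eV/c: p = 2.969e-7 eV/c ≈ 2.97e-7 eV/c.

2.97e-7 eV/c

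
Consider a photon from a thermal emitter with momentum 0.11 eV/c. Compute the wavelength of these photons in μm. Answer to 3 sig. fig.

Convert to SI: p = 0.11 eV/c = 5.8787e-29 kg·m/s.
Apply λ = h/p: λ = 1.127e-5 m.
Converting to μm: λ = 11.27 μm ≈ 11.3 μm.

11.3 μm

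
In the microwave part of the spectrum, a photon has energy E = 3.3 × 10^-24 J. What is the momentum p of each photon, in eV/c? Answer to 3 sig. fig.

2.06 × 10^-5 eV/c

(c = 2.99792458 × 10^8 m/s, 1 eV = 1.602176634 × 10^-19 J.)
For a photon p = E/c, so p = 1.101 × 10^-32 kg·m/s.
Converting to eV/c: p = 2.060 × 10^-5 eV/c ≈ 2.06 × 10^-5 eV/c.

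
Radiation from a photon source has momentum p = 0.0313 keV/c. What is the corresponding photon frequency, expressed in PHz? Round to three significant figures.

7.57 PHz

First convert: p = 0.0313 keV/c = 1.6728e-26 kg·m/s.
Since f = pc/h for a photon, f = 7.568e15 Hz.
Converting to PHz: f = 7.568 PHz ≈ 7.57 PHz.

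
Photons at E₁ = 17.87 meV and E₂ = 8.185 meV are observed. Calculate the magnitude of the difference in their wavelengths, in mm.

0.0821 mm

Using λ = hc/E: λ₁ = 6.9381 × 10^-5 m, λ₂ = 1.5148 × 10^-4 m.
|Δλ| = |6.9381 × 10^-5 − 1.5148 × 10^-4| = 8.21 × 10^-5 m = 0.0821 mm.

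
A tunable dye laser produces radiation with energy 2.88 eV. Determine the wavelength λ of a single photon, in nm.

431 nm

Use h = 6.62607015·10^-34 J·s, c = 2.99792458·10^8 m/s, 1 eV = 1.602176634·10^-19 J.
First convert: E = 2.88 eV = 4.6143·10^-19 J.
For a photon λ = hc/E, so λ = 4.305·10^-7 m.
Converting to nm: λ = 430.5 nm ≈ 431 nm.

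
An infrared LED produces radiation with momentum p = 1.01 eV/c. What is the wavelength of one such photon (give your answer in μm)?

(h = 6.62607015·10^-34 J·s, c = 2.99792458·10^8 m/s, 1 eV = 1.602176634·10^-19 J.)
First convert: p = 1.01 eV/c = 5.3977·10^-28 kg·m/s.
Since λ = h/p for a photon, λ = 1.228·10^-6 m.
Converting to μm: λ = 1.228 μm ≈ 1.23 μm.

1.23 μm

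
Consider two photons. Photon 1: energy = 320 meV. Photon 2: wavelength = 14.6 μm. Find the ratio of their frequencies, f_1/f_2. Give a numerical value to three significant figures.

3.77

f_1 = 7.738e13 Hz (from energy = 320 meV, via f = E/h).
f_2 = 2.053e13 Hz (from wavelength = 14.6 μm, via f = c/λ).
Ratio = 7.738e13 / 2.053e13 = 3.77.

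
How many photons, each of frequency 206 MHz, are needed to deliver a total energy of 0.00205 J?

1.50 × 10^22 photons

Per-photon energy: E = 1.365 × 10^-25 J (from frequency = 206 MHz).
N = E_total / E_photon = 0.00205 J / 1.365 × 10^-25 J = 1.50 × 10^22.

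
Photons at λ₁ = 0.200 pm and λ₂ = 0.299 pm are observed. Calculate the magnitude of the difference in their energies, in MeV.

Using E = hc/λ: E₁ = 9.932e-13 J, E₂ = 6.644e-13 J.
|ΔE| = |9.932e-13 − 6.644e-13| = 3.29e-13 J = 2.05 MeV.

2.05 MeV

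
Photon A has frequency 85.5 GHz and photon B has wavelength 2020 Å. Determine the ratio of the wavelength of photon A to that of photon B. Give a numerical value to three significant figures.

λ_A = 0.003506 m (from frequency = 85.5 GHz, via λ = c/f).
λ_B = 2.020 × 10^-7 m (from wavelength = 2020 Å, via λ given directly).
Ratio = 0.003506 / 2.020 × 10^-7 = 1.74 × 10^4.

1.74 × 10^4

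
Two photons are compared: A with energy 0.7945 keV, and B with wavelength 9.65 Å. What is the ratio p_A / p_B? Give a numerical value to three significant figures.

p_A = 4.246 × 10^-25 kg·m/s (from energy = 0.7945 keV, via p = E/c).
p_B = 6.866 × 10^-25 kg·m/s (from wavelength = 9.65 Å, via p = h/λ).
Ratio = 4.246 × 10^-25 / 6.866 × 10^-25 = 0.618.

0.618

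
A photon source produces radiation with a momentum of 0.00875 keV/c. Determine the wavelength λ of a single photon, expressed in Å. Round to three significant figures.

Convert to SI: p = 0.00875 keV/c = 4.6763·10^-27 kg·m/s.
Apply λ = h/p: λ = 1.417·10^-7 m.
Converting to Å: λ = 1417 Å ≈ 1420 Å.

1420 Å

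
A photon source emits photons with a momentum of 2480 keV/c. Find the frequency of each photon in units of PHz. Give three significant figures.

In SI units: p = 2480 keV/c = 1.3254 × 10^-21 kg·m/s.
The photon relation is f = pc/h, giving f = 5.997 × 10^20 Hz.
Converting to PHz: f = 599700 PHz ≈ 6.00 × 10^5 PHz.

6.00 × 10^5 PHz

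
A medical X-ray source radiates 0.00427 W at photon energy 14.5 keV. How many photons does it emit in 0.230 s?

4.23e11 photons

Total energy: E_total = P·t = 0.00427 × 0.230 = 9.821e-4 J.
Per-photon energy: E = 2.323e-15 J.
N = E_total / E_photon = 4.23e11.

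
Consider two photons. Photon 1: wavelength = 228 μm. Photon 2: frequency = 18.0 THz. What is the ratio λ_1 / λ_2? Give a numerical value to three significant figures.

λ_1 = 2.280 × 10^-4 m (from wavelength = 228 μm, via λ given directly).
λ_2 = 1.666 × 10^-5 m (from frequency = 18.0 THz, via λ = c/f).
Ratio = 2.280 × 10^-4 / 1.666 × 10^-5 = 13.7.

13.7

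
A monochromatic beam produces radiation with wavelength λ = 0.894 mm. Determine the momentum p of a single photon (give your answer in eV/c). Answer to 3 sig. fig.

1.39·10^-3 eV/c

In SI units: λ = 0.894 mm = 8.94·10^-4 m.
Apply p = h/λ: p = 7.412·10^-31 kg·m/s.
Converting to eV/c: p = 0.001387 eV/c ≈ 1.39·10^-3 eV/c.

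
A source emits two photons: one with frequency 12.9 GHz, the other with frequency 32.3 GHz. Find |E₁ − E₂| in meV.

0.0802 meV

Using E = hf: E₁ = 8.548·10^-24 J, E₂ = 2.140·10^-23 J.
|ΔE| = |8.548·10^-24 − 2.140·10^-23| = 1.29·10^-23 J = 0.0802 meV.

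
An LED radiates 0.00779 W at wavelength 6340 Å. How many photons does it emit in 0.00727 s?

1.81e14 photons

Total energy: E_total = P·t = 0.00779 × 0.00727 = 5.663e-5 J.
Per-photon energy: E = 3.133e-19 J.
N = E_total / E_photon = 1.81e14.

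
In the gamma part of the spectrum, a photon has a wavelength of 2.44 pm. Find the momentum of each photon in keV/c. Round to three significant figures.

508 keV/c

Use h = 6.62607015 × 10^-34 J·s, c = 2.99792458 × 10^8 m/s, 1 eV = 1.602176634 × 10^-19 J.
First convert: λ = 2.44 pm = 2.44 × 10^-12 m.
Since p = h/λ for a photon, p = 2.716 × 10^-22 kg·m/s.
Converting to keV/c: p = 508.1 keV/c ≈ 508 keV/c.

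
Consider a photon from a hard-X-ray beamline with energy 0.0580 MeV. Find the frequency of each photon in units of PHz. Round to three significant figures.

Convert to SI: E = 0.0580 MeV = 9.2926e-15 J.
Apply f = E/h: f = 1.402e19 Hz.
Converting to PHz: f = 14020 PHz ≈ 1.40e4 PHz.

1.40e4 PHz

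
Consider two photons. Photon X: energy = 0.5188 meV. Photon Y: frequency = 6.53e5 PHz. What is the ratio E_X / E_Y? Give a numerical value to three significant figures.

E_X = 8.312e-23 J (from energy = 0.5188 meV, via E given directly).
E_Y = 4.327e-13 J (from frequency = 6.53e5 PHz, via E = hf).
Ratio = 8.312e-23 / 4.327e-13 = 1.92e-10.

1.92e-10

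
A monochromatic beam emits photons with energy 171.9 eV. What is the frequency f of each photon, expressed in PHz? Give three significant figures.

41.6 PHz

First convert: E = 171.9 eV = 2.7541e-17 J.
For a photon f = E/h, so f = 4.157e16 Hz.
Converting to PHz: f = 41.57 PHz ≈ 41.6 PHz.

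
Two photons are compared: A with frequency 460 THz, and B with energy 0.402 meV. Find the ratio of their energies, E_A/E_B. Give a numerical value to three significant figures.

4730

E_A = 3.048 × 10^-19 J (from frequency = 460 THz, via E = hf).
E_B = 6.441 × 10^-23 J (from energy = 0.402 meV, via E given directly).
Ratio = 3.048 × 10^-19 / 6.441 × 10^-23 = 4730.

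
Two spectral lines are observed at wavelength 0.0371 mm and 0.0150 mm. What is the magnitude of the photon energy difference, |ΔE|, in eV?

Using E = hc/λ: E₁ = 5.354·10^-21 J, E₂ = 1.324·10^-20 J.
|ΔE| = |5.354·10^-21 − 1.324·10^-20| = 7.89·10^-21 J = 0.0492 eV.

0.0492 eV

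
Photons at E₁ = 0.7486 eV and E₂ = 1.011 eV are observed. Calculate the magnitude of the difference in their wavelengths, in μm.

Using λ = hc/E: λ₁ = 1.6562e-6 m, λ₂ = 1.2264e-6 m.
|Δλ| = |1.6562e-6 − 1.2264e-6| = 4.30e-7 m = 0.430 μm.

0.430 μm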